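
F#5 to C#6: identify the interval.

perfect fifth

F to C spans five letter names (F-G-A-B-C) — that makes it a fifth of some quality.
The perfect fifth spans 7 semitones, and F#5 to C#6 is exactly 7 semitones — so this is a perfect fifth.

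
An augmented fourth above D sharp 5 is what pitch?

Four letter names up from D: G.
An augmented fourth is 6 semitones; 6 semitones up from D#5 gives G##5.

G double-sharp 5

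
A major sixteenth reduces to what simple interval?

Take out 2 octaves (14 from the number): 16 − 14 = 2.
Quality carries through unchanged, so the simple form is a major second.

major second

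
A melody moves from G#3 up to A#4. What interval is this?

G to A spans two letter names (G-A), plus an octave, so the interval is some kind of ninth.
Counting semitones, G#3→A#4 is 14, which is the major ninth.
(Equivalently, a compound major second: a major second plus an octave.)

major 9th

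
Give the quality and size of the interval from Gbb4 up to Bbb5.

M10

G to B spans three letter names (G-A-B), plus an octave, so the interval is some kind of tenth.
Gbb4 to Bbb5 is 16 semitones, matching the major tenth exactly, so the quality is major.
(Equivalently, a compound major third: a major third plus an octave.)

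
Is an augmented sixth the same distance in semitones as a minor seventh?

An augmented sixth = 10 semitones = a minor seventh; enharmonically equal.

Yes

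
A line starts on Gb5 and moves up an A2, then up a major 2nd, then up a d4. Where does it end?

An augmented second up from Gb5 is A5.
A5 up a major second → B5 (2 semitones).
A diminished fourth up from B5 is Eb6.

Eb6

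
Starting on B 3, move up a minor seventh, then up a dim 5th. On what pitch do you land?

E flat 5

A minor seventh up from B3 is A4.
A diminished fifth up from A4 is Eb5.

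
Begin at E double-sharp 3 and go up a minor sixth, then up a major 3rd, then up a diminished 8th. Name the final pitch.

Up a minor sixth from E##3: C##4 (8 semitones up).
A major third up from C##4 is E##4.
A diminished octave up from E##4 is E#5.

E sharp 5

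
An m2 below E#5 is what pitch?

D##5

Two letter names down from E: D.
A minor second spans 1 semitone, so from E#5 the target pitch is D##5.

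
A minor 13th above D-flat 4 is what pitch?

The thirteenth's letter: D up six letter names plus an octave → B.
A minor thirteenth spans 20 semitones, so from Db4 the target pitch is Bbb5.

B-double-flat 5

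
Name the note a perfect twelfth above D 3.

A 4

The twelfth's letter: D up five letter names plus an octave → A.
Moving 19 semitones up from D3 (the size of a perfect twelfth) reaches A4.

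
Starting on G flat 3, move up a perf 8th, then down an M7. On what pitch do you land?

A double-flat 3

Up a perfect octave from Gb3: Gb4 (12 semitones up).
Down a major seventh from Gb4: Abb3 (11 semitones down).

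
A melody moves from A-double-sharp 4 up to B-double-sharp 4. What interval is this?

M2

A to B spans two letter names (A-B) — that makes it a second of some quality.
Counting semitones, A##4→B##4 is 2, which is the major second.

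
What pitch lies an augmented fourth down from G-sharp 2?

D 2

Counting four letter names down from G lands on D.
An augmented fourth is 6 semitones; 6 semitones down from G#2 gives D2.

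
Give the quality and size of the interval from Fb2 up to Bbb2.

F to B spans four letter names (F-G-A-B), so the interval is some kind of fourth.
The perfect fourth spans 5 semitones, and Fb2 to Bbb2 is exactly 5 semitones — so this is a perfect fourth.

perfect fourth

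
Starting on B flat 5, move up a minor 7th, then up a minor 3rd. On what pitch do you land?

Bb5 up a minor seventh → Ab6 (10 semitones).
Ab6 up a minor third → Cb7 (3 semitones).

C flat 7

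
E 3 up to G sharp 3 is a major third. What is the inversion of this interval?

minor 6th

The rule of nine gives the new number: 9 − 3 = 6, so a third becomes a sixth.
Quality inverts too: major becomes minor. That makes the inversion a minor sixth.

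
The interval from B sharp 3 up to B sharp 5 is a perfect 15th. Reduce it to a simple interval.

P8

Subtracting seven from the interval number removes an octave: 15 − 7 = 8.
Quality carries through unchanged, so the simple form is a perfect octave.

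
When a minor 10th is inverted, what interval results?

First reduce the compound minor tenth to its simple form, a minor third.
Interval numbers invert to sum to nine: 3 + 6 = 9, so a third inverts to a sixth.
And minor becomes major under inversion, so we get a major sixth.

major 6th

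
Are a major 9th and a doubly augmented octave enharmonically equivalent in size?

Both span 14 semitones: a major ninth and a doubly augmented octave are the same chromatic distance.

Yes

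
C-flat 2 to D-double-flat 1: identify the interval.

major 7th

Descending from Cb2 to Dbb1 is the same interval as ascending Dbb1 to Cb2.
D to C spans seven letter names (D-E-F-G-A-B-C), so the interval is some kind of seventh.
Dbb1 to Cb2 is 11 semitones, matching the major seventh exactly, so the quality is major.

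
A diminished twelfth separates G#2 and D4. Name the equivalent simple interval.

d5

Each octave removed subtracts seven from the number: 12 − 7 = 5.
That makes a diminished twelfth a compound diminished fifth — an octave plus a diminished fifth.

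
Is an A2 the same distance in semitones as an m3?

Yes

Both span 3 semitones: an augmented second and a minor third are the same chromatic distance.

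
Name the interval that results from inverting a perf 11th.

First reduce the compound perfect eleventh to its simple form, a perfect fourth.
Inverted interval numbers add to nine, so a fourth pairs with a fifth (4 + 5 = 9).
The quality also flips — perfect stays perfect — giving a perfect fifth.

perfect fifth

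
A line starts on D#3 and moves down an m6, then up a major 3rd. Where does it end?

A minor sixth down from D#3 is F##2.
F##2 up a major third → A##2 (4 semitones).

A##2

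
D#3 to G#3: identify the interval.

perfect 4th

D to G spans four letter names (D-E-F-G), so the interval is some kind of fourth.
D#3 to G#3 is 5 semitones, matching the perfect fourth exactly, so the quality is perfect.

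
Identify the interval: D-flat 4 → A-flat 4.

D to A spans five letter names (D-E-F-G-A) — that makes it a fifth of some quality.
The perfect fifth spans 7 semitones, and Db4 to Ab4 is exactly 7 semitones — so this is a perfect fifth.

perfect 5th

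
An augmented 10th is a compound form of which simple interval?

Each octave removed subtracts seven from the number: 10 − 7 = 3.
So an augmented tenth is an octave plus an augmented third. The quality is unchanged.

augmented third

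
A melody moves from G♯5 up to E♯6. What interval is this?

major 6th

G to E spans six letter names (G-A-B-C-D-E), so the interval is some kind of sixth.
The major sixth spans 9 semitones, and G#5 to E#6 is exactly 9 semitones — so this is a major sixth.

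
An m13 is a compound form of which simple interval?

minor 6th

Take out an octave (7 from the number): 13 − 7 = 6.
Quality carries through unchanged, so the simple form is a minor sixth.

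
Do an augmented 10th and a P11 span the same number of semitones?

An augmented tenth = 17 semitones = a perfect eleventh; enharmonically equal.

Yes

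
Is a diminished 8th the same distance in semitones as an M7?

Yes

A diminished octave spans 11 semitones, and a major seventh also spans 11 semitones — they're enharmonic.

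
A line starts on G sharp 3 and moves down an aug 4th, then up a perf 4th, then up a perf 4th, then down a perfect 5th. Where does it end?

G#3 down an augmented fourth → D3 (6 semitones).
A perfect fourth up from D3 is G3.
A perfect fourth up from G3 is C4.
Down a perfect fifth from C4: F3 (7 semitones down).

F 3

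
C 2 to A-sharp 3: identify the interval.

C to A spans six letter names (C-D-E-F-G-A), plus an octave, so the interval is some kind of thirteenth.
The major thirteenth is 21 semitones; here we have 22, one semitone wider: augmented.
(Equivalently, a compound augmented sixth: an augmented sixth plus an octave.)

augmented 13th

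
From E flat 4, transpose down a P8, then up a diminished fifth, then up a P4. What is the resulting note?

E double-flat 4

Down a perfect octave from Eb4: Eb3 (12 semitones down).
A diminished fifth up from Eb3 is Bbb3.
A perfect fourth up from Bbb3 is Ebb4.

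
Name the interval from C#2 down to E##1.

Descending from C#2 to E##1 is the same interval as ascending E##1 to C#2.
E to C spans six letter names (E-F-G-A-B-C), so the interval is some kind of sixth.
The major sixth is 9 semitones; here we have 7, two semitones narrower: diminished.

diminished sixth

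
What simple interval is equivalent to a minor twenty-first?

Each octave removed subtracts seven from the number: 21 − 14 = 7.
That makes a minor twenty-first a compound minor seventh — 2 octaves plus a minor seventh.

minor 7th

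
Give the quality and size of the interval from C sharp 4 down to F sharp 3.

Descending from C#4 to F#3 is the same interval as ascending F#3 to C#4.
F to C spans five letter names (F-G-A-B-C): a fifth.
Counting semitones, F#3→C#4 is 7, which is the perfect fifth.

perfect 5th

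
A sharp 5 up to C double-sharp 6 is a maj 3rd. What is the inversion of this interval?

m6

The rule of nine gives the new number: 9 − 3 = 6, so a third becomes a sixth.
Quality inverts too: major becomes minor. That makes the inversion a minor sixth.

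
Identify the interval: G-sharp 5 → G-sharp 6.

perfect octave

G to G is the same letter name, plus an octave, so the interval is some kind of octave.
The perfect octave spans 12 semitones, and G#5 to G#6 is exactly 12 semitones — so this is a perfect octave.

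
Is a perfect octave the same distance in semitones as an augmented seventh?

Yes

A perfect octave spans 12 semitones, and an augmented seventh also spans 12 semitones — they're enharmonic.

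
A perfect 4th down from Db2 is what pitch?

The fourth takes the letter from D down to A.
A perfect fourth is 5 semitones; 5 semitones down from Db2 gives Ab1.

Ab1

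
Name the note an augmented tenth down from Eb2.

Three letters down from E (plus an octave) reaches C.
An augmented tenth spans 17 semitones, so from Eb2 the target pitch is Cbb1.

Cbb1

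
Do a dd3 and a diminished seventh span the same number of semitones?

A doubly diminished third spans 1 semitone; a diminished seventh spans 9 semitones. They differ by 8.

No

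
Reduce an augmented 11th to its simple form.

augmented fourth

Subtracting seven from the interval number removes an octave: 11 − 7 = 4.
So an augmented eleventh is an octave plus an augmented fourth. The quality is unchanged.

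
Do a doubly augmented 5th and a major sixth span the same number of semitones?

A doubly augmented fifth = 9 semitones = a major sixth; enharmonically equal.

Yes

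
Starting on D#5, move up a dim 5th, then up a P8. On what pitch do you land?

A6

Up a diminished fifth from D#5: A5 (6 semitones up).
A perfect octave up from A5 is A6.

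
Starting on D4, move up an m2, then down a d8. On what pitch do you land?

E3

Up a minor second from D4: Eb4 (1 semitone up).
A diminished octave down from Eb4 is E3.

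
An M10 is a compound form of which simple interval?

Each octave removed subtracts seven from the number: 10 − 7 = 3.
That makes a major tenth a compound major third — an octave plus a major third.

major 3rd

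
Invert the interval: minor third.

M6

The rule of nine gives the new number: 9 − 3 = 6, so a third becomes a sixth.
And minor becomes major under inversion, so we get a major sixth.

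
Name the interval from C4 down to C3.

perfect octave

Descending from C4 to C3 is the same interval as ascending C3 to C4.
C to C is the same letter name, plus an octave — that makes it an octave of some quality.
The perfect octave spans 12 semitones, and C3 to C4 is exactly 12 semitones — so this is a perfect octave.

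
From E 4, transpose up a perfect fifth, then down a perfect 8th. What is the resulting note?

B 3

Up a perfect fifth from E4: B4 (7 semitones up).
B4 down a perfect octave → B3 (12 semitones).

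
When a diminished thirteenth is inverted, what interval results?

First reduce the compound diminished thirteenth to its simple form, a diminished sixth.
Inverted interval numbers add to nine, so a sixth pairs with a third (6 + 3 = 9).
And diminished becomes augmented under inversion, so we get an augmented third.

augmented 3rd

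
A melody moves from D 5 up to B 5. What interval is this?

D to B spans six letter names (D-E-F-G-A-B) — that makes it a sixth of some quality.
D5 to B5 is 9 semitones, matching the major sixth exactly, so the quality is major.

major 6th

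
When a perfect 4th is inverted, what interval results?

Inverted interval numbers add to nine, so a fourth pairs with a fifth (4 + 5 = 9).
And perfect stays perfect under inversion, so we get a perfect fifth.

perfect 5th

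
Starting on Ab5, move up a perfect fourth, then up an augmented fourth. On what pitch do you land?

G6

Ab5 up a perfect fourth → Db6 (5 semitones).
Db6 up an augmented fourth → G6 (6 semitones).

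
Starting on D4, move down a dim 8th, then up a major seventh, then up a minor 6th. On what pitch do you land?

A#4

D4 down a diminished octave → D#3 (11 semitones).
Up a major seventh from D#3: C##4 (11 semitones up).
A minor sixth up from C##4 is A#4.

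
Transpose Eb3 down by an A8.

The letter stays E (same as the start), shifted an octave down.
An augmented octave spans 13 semitones, so from Eb3 the target pitch is Ebb2.

Ebb2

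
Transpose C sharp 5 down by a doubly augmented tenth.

Three letters down from C (plus an octave) reaches A.
Moving 18 semitones down from C#5 (the size of a doubly augmented tenth) reaches Abb3.

A double-flat 3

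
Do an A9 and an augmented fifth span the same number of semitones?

An augmented ninth spans 15 semitones; an augmented fifth spans 8 semitones. They differ by 7.

No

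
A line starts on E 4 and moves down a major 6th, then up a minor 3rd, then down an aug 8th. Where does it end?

Down a major sixth from E4: G3 (9 semitones down).
A minor third up from G3 is Bb3.
Down an augmented octave from Bb3: Bbb2 (13 semitones down).

B double-flat 2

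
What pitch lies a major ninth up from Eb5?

F6

Two letters up from E (plus an octave) reaches F.
A major ninth is 14 semitones; 14 semitones up from Eb5 gives F6.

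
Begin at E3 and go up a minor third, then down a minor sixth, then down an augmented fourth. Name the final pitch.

F2

A minor third up from E3 is G3.
Down a minor sixth from G3: B2 (8 semitones down).
B2 down an augmented fourth → F2 (6 semitones).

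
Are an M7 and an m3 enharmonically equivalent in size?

A major seventh is 11 semitones but a minor third is 3 semitones — different sizes.

No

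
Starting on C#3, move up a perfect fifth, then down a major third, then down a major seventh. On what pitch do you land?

F2

Up a perfect fifth from C#3: G#3 (7 semitones up).
Down a major third from G#3: E3 (4 semitones down).
A major seventh down from E3 is F2.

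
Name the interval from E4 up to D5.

m7

E to D spans seven letter names (E-F-G-A-B-C-D) — that makes it a seventh of some quality.
At 10 semitones, E4→D5 falls one short of a major seventh: minor.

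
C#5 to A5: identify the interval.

C to A spans six letter names (C-D-E-F-G-A): a sixth.
At 8 semitones, C#5→A5 falls one short of a major sixth: minor.

minor sixth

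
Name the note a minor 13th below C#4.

E#2

The thirteenth's letter: C down six letter names plus an octave → E.
Moving 20 semitones down from C#4 (the size of a minor thirteenth) reaches E#2.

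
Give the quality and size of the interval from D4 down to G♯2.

Descending from D4 to G#2 is the same interval as ascending G#2 to D4.
G to D spans five letter names (G-A-B-C-D), plus an octave, so the interval is some kind of twelfth.
G#2 to D4 spans 18 semitones — one semitone narrower than the perfect twelfth (19) — giving a diminished twelfth.
(Equivalently, a compound diminished fifth: a diminished fifth plus an octave.)

d12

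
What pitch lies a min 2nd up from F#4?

G4

The second takes the letter from F up to G.
A minor second is 1 semitone; 1 semitone up from F#4 gives G4.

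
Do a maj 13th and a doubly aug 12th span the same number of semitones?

Both span 21 semitones: a major thirteenth and a doubly augmented twelfth are the same chromatic distance.

Yes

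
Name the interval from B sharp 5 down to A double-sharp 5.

Descending from B#5 to A##5 is the same interval as ascending A##5 to B#5.
A to B spans two letter names (A-B): a second.
At 1 semitone, A##5→B#5 falls one short of a major second: minor.

minor second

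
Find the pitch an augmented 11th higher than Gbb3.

Cb5

Four letters up from G (plus an octave) reaches C.
An augmented eleventh spans 18 semitones, so from Gbb3 the target pitch is Cb5.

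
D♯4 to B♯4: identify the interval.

M6

D to B spans six letter names (D-E-F-G-A-B) — that makes it a sixth of some quality.
D#4 to B#4 is 9 semitones, matching the major sixth exactly, so the quality is major.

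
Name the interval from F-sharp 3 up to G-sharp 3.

major second

F to G spans two letter names (F-G), so the interval is some kind of second.
Counting semitones, F#3→G#3 is 2, which is the major second.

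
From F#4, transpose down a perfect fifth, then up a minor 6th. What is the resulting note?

F#4 down a perfect fifth → B3 (7 semitones).
A minor sixth up from B3 is G4.

G4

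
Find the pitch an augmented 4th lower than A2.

The fourth takes the letter from A down to E.
Moving 6 semitones down from A2 (the size of an augmented fourth) reaches Eb2.

Eb2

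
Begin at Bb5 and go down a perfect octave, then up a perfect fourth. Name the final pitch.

Eb5

A perfect octave down from Bb5 is Bb4.
Bb4 up a perfect fourth → Eb5 (5 semitones).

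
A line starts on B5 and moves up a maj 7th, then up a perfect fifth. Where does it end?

E#7

B5 up a major seventh → A#6 (11 semitones).
A perfect fifth up from A#6 is E#7.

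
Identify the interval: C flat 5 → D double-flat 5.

minor 2nd

C to D spans two letter names (C-D) — that makes it a second of some quality.
A major second would be 2 semitones, but Cb5 to Dbb5 is 1 — one semitone narrower, making it a minor second.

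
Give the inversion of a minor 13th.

M3

First reduce the compound minor thirteenth to its simple form, a minor sixth.
The rule of nine gives the new number: 9 − 6 = 3, so a sixth becomes a third.
Quality inverts too: minor becomes major. That makes the inversion a major third.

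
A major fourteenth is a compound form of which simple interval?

major 7th

Subtracting seven from the interval number removes an octave: 14 − 7 = 7.
Quality carries through unchanged, so the simple form is a major seventh.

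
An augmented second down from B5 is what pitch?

Ab5

Two letter names down from B: A.
An augmented second spans 3 semitones, so from B5 the target pitch is Ab5.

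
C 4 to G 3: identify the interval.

Descending from C4 to G3 is the same interval as ascending G3 to C4.
G to C spans four letter names (G-A-B-C), so the interval is some kind of fourth.
Counting semitones, G3→C4 is 5, which is the perfect fourth.

perfect 4th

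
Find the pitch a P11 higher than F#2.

B3

Four letters up from F (plus an octave) reaches B.
A perfect eleventh is 17 semitones; 17 semitones up from F#2 gives B3.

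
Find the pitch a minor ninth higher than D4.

The ninth's letter: D up two letter names plus an octave → E.
Moving 13 semitones up from D4 (the size of a minor ninth) reaches Eb5.

Eb5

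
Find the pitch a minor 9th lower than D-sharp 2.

C-double-sharp 1

Counting two letter names plus an octave down from D lands on C.
A minor ninth is 13 semitones; 13 semitones down from D#2 gives C##1.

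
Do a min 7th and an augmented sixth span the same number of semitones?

A minor seventh = 10 semitones = an augmented sixth; enharmonically equal.

Yes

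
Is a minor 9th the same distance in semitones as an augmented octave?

Yes

A minor ninth = 13 semitones = an augmented octave; enharmonically equal.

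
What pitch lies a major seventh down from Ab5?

Bbb4

Counting seven letter names down from A lands on B.
A major seventh spans 11 semitones, so from Ab5 the target pitch is Bbb4.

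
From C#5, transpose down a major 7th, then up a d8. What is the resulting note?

C#5 down a major seventh → D4 (11 semitones).
A diminished octave up from D4 is Db5.

Db5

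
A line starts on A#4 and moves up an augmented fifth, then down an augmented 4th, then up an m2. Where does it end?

Up an augmented fifth from A#4: E##5 (8 semitones up).
Down an augmented fourth from E##5: B#4 (6 semitones down).
B#4 up a minor second → C#5 (1 semitone).

C#5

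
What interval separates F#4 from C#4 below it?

perfect fourth

Descending from F#4 to C#4 is the same interval as ascending C#4 to F#4.
C to F spans four letter names (C-D-E-F): a fourth.
The perfect fourth spans 5 semitones, and C#4 to F#4 is exactly 5 semitones — so this is a perfect fourth.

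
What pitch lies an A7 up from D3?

C##4

Seven letter names up from D: C.
Moving 12 semitones up from D3 (the size of an augmented seventh) reaches C##4.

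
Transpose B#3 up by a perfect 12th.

Counting five letter names plus an octave up from B lands on F.
A perfect twelfth is 19 semitones; 19 semitones up from B#3 gives F##5.

F##5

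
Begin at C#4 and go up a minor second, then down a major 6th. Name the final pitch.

Up a minor second from C#4: D4 (1 semitone up).
D4 down a major sixth → F3 (9 semitones).

F3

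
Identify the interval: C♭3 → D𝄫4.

minor ninth

C to D spans two letter names (C-D), plus an octave, so the interval is some kind of ninth.
At 13 semitones, Cb3→Dbb4 falls one short of a major ninth: minor.
(Equivalently, a compound minor second: a minor second plus an octave.)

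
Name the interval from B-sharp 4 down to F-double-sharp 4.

Descending from B#4 to F##4 is the same interval as ascending F##4 to B#4.
F to B spans four letter names (F-G-A-B) — that makes it a fourth of some quality.
F##4 to B#4 is 5 semitones, matching the perfect fourth exactly, so the quality is perfect.

perfect fourth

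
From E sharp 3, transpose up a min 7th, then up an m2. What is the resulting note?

E#3 up a minor seventh → D#4 (10 semitones).
Up a minor second from D#4: E4 (1 semitone up).

E 4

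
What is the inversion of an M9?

First reduce the compound major ninth to its simple form, a major second.
Inverted interval numbers add to nine, so a second pairs with a seventh (2 + 7 = 9).
And major becomes minor under inversion, so we get a minor seventh.

m7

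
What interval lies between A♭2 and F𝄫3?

A to F spans six letter names (A-B-C-D-E-F) — that makes it a sixth of some quality.
A major sixth would be 9 semitones; Ab2 to Fbb3 is 7, two semitones narrower, so the interval is diminished.

d6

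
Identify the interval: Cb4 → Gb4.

perfect fifth

C to G spans five letter names (C-D-E-F-G) — that makes it a fifth of some quality.
Counting semitones, Cb4→Gb4 is 7, which is the perfect fifth.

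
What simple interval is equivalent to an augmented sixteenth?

augmented second

Subtracting seven from the interval number removes an octave: 16 − 14 = 2.
So an augmented sixteenth is 2 octaves plus an augmented second. The quality is unchanged.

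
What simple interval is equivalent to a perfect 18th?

perfect 4th

Take out 2 octaves (14 from the number): 18 − 14 = 4.
That makes a perfect eighteenth a compound perfect fourth — 2 octaves plus a perfect fourth.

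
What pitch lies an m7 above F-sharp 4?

E 5

The seventh takes the letter from F up to E.
A minor seventh spans 10 semitones, so from F#4 the target pitch is E5.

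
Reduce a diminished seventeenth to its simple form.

Take out 2 octaves (14 from the number): 17 − 14 = 3.
Quality carries through unchanged, so the simple form is a diminished third.

diminished third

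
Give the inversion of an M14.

m2

First reduce the compound major fourteenth to its simple form, a major seventh.
Interval numbers invert to sum to nine: 7 + 2 = 9, so a seventh inverts to a second.
And major becomes minor under inversion, so we get a minor second.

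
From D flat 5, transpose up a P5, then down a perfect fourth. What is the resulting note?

E flat 5

Up a perfect fifth from Db5: Ab5 (7 semitones up).
Down a perfect fourth from Ab5: Eb5 (5 semitones down).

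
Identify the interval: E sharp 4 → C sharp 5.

minor sixth

E to C spans six letter names (E-F-G-A-B-C) — that makes it a sixth of some quality.
At 8 semitones, E#4→C#5 falls one short of a major sixth: minor.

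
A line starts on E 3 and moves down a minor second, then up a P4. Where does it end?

A minor second down from E3 is D#3.
A perfect fourth up from D#3 is G#3.

G sharp 3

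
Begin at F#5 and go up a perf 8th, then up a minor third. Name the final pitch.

F#5 up a perfect octave → F#6 (12 semitones).
Up a minor third from F#6: A6 (3 semitones up).

A6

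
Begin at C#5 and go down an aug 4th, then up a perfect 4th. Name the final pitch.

An augmented fourth down from C#5 is G4.
G4 up a perfect fourth → C5 (5 semitones).

C5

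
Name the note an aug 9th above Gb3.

Two letters up from G (plus an octave) reaches A.
Moving 15 semitones up from Gb3 (the size of an augmented ninth) reaches A4.

A4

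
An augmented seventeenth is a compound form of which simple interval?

augmented 3rd

Each octave removed subtracts seven from the number: 17 − 14 = 3.
That makes an augmented seventeenth a compound augmented third — 2 octaves plus an augmented third.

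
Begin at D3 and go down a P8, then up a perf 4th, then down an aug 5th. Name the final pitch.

D3 down a perfect octave → D2 (12 semitones).
A perfect fourth up from D2 is G2.
G2 down an augmented fifth → Cb2 (8 semitones).

Cb2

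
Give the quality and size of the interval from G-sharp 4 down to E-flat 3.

A10

Descending from G#4 to Eb3 is the same interval as ascending Eb3 to G#4.
E to G spans three letter names (E-F-G), plus an octave — that makes it a tenth of some quality.
A major tenth would be 16 semitones; Eb3 to G#4 is 17, one semitone wider, so the interval is augmented.
(Equivalently, a compound augmented third: an augmented third plus an octave.)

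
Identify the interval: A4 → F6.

minor 13th

A to F spans six letter names (A-B-C-D-E-F), plus an octave, so the interval is some kind of thirteenth.
A4 to F6 is 20 semitones, a half step short of the major thirteenth (21), so this is minor.
(Equivalently, a compound minor sixth: a minor sixth plus an octave.)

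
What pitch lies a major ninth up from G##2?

The ninth's letter: G up two letter names plus an octave → A.
A major ninth spans 14 semitones, so from G##2 the target pitch is A##3.

A##3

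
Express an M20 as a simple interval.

Subtracting seven from the interval number removes an octave: 20 − 14 = 6.
Quality carries through unchanged, so the simple form is a major sixth.

major sixth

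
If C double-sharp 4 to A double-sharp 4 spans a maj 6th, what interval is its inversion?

minor third

Interval numbers invert to sum to nine: 6 + 3 = 9, so a sixth inverts to a third.
Quality inverts too: major becomes minor. That makes the inversion a minor third.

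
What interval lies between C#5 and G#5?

C to G spans five letter names (C-D-E-F-G): a fifth.
Counting semitones, C#5→G#5 is 7, which is the perfect fifth.

P5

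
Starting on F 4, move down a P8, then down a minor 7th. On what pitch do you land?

G 2

Down a perfect octave from F4: F3 (12 semitones down).
A minor seventh down from F3 is G2.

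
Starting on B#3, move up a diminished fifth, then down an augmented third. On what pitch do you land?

Db4

A diminished fifth up from B#3 is F#4.
F#4 down an augmented third → Db4 (5 semitones).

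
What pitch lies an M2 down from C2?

Counting two letter names down from C lands on B.
A major second spans 2 semitones, so from C2 the target pitch is Bb1.

Bb1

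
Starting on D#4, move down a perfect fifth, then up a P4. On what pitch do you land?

Down a perfect fifth from D#4: G#3 (7 semitones down).
A perfect fourth up from G#3 is C#4.

C#4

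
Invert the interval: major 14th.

m2

First reduce the compound major fourteenth to its simple form, a major seventh.
Interval numbers invert to sum to nine: 7 + 2 = 9, so a seventh inverts to a second.
Quality inverts too: major becomes minor. That makes the inversion a minor second.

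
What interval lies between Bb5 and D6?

major third

B to D spans three letter names (B-C-D) — that makes it a third of some quality.
Bb5 to D6 is 4 semitones, matching the major third exactly, so the quality is major.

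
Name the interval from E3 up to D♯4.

major seventh

E to D spans seven letter names (E-F-G-A-B-C-D) — that makes it a seventh of some quality.
E3 to D#4 is 11 semitones, matching the major seventh exactly, so the quality is major.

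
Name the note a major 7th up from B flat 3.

A 4

The seventh takes the letter from B up to A.
A major seventh spans 11 semitones, so from Bb3 the target pitch is A4.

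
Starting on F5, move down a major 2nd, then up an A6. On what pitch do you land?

A major second down from F5 is Eb5.
An augmented sixth up from Eb5 is C#6.

C#6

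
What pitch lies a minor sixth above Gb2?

Six letter names up from G: E.
A minor sixth is 8 semitones; 8 semitones up from Gb2 gives Ebb3.

Ebb3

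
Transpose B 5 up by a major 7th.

A sharp 6

The seventh takes the letter from B up to A.
Moving 11 semitones up from B5 (the size of a major seventh) reaches A#6.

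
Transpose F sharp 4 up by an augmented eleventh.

The eleventh's letter: F up four letter names plus an octave → B.
An augmented eleventh is 18 semitones; 18 semitones up from F#4 gives B#5.

B sharp 5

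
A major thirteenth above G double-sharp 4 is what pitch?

Six letters up from G (plus an octave) reaches E.
Moving 21 semitones up from G##4 (the size of a major thirteenth) reaches E##6.

E double-sharp 6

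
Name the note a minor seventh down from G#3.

Counting seven letter names down from G lands on A.
A minor seventh spans 10 semitones, so from G#3 the target pitch is A#2.

A#2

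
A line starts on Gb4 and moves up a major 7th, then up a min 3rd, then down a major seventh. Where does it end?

Bbb4

Up a major seventh from Gb4: F5 (11 semitones up).
Up a minor third from F5: Ab5 (3 semitones up).
Ab5 down a major seventh → Bbb4 (11 semitones).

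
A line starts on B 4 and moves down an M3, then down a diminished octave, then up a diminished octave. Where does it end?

G 4

A major third down from B4 is G4.
Down a diminished octave from G4: G#3 (11 semitones down).
Up a diminished octave from G#3: G4 (11 semitones up).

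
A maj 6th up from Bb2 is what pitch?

G3

Six letter names up from B: G.
A major sixth spans 9 semitones, so from Bb2 the target pitch is G3.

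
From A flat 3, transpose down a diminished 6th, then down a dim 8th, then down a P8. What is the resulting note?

C double-sharp 1

A diminished sixth down from Ab3 is C#3.
Down a diminished octave from C#3: C##2 (11 semitones down).
C##2 down a perfect octave → C##1 (12 semitones).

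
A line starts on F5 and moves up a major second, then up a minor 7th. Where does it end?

A major second up from F5 is G5.
Up a minor seventh from G5: F6 (10 semitones up).

F6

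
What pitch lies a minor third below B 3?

The third takes the letter from B down to G.
A minor third is 3 semitones; 3 semitones down from B3 gives G#3.

G-sharp 3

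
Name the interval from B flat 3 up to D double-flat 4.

B to D spans three letter names (B-C-D): a third.
A major third would be 4 semitones; Bb3 to Dbb4 is 2, two semitones narrower, so the interval is diminished.

diminished 3rd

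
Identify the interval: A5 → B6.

A to B spans two letter names (A-B), plus an octave: a ninth.
A5 to B6 is 14 semitones, matching the major ninth exactly, so the quality is major.
(Equivalently, a compound major second: a major second plus an octave.)

major 9th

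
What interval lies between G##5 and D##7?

P12

G to D spans five letter names (G-A-B-C-D), plus an octave, so the interval is some kind of twelfth.
Counting semitones, G##5→D##7 is 19, which is the perfect twelfth.
(Equivalently, a compound perfect fifth: a perfect fifth plus an octave.)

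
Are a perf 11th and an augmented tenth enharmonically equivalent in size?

A perfect eleventh spans 17 semitones, and an augmented tenth also spans 17 semitones — they're enharmonic.

Yes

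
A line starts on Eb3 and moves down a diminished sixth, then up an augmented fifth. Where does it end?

A diminished sixth down from Eb3 is G#2.
Up an augmented fifth from G#2: D##3 (8 semitones up).

D##3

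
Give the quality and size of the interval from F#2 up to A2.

F to A spans three letter names (F-G-A): a third.
At 3 semitones, F#2→A2 falls one short of a major third: minor.

minor 3rd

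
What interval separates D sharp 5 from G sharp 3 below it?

Descending from D#5 to G#3 is the same interval as ascending G#3 to D#5.
G to D spans five letter names (G-A-B-C-D), plus an octave: a twelfth.
The perfect twelfth spans 19 semitones, and G#3 to D#5 is exactly 19 semitones — so this is a perfect twelfth.
(Equivalently, a compound perfect fifth: a perfect fifth plus an octave.)

perfect twelfth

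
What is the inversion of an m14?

major second

First reduce the compound minor fourteenth to its simple form, a minor seventh.
Inverted interval numbers add to nine, so a seventh pairs with a second (7 + 2 = 9).
And minor becomes major under inversion, so we get a major second.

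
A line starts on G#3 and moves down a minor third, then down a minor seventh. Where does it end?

G#3 down a minor third → E#3 (3 semitones).
E#3 down a minor seventh → F##2 (10 semitones).

F##2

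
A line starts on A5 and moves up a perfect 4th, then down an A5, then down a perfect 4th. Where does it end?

Db5

A5 up a perfect fourth → D6 (5 semitones).
Down an augmented fifth from D6: Gb5 (8 semitones down).
Down a perfect fourth from Gb5: Db5 (5 semitones down).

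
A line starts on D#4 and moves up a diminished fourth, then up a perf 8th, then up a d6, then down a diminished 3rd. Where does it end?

D#4 up a diminished fourth → G4 (4 semitones).
A perfect octave up from G4 is G5.
G5 up a diminished sixth → Ebb6 (7 semitones).
A diminished third down from Ebb6 is C6.

C6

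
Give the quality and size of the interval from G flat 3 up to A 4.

G to A spans two letter names (G-A), plus an octave: a ninth.
A major ninth would be 14 semitones; Gb3 to A4 is 15, one semitone wider, so the interval is augmented.
(Equivalently, a compound augmented second: an augmented second plus an octave.)

augmented 9th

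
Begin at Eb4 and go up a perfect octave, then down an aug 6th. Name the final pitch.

Eb4 up a perfect octave → Eb5 (12 semitones).
An augmented sixth down from Eb5 is Gbb4.

Gbb4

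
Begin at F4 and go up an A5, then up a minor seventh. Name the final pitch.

B5

Up an augmented fifth from F4: C#5 (8 semitones up).
A minor seventh up from C#5 is B5.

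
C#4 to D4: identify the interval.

C to D spans two letter names (C-D), so the interval is some kind of second.
C#4 to D4 is 1 semitone, a half step short of the major second (2), so this is minor.

minor second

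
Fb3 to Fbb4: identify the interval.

F to F is the same letter name, plus an octave — that makes it an octave of some quality.
A perfect octave would be 12 semitones; Fb3 to Fbb4 is 11, one semitone narrower, so the interval is diminished.

diminished octave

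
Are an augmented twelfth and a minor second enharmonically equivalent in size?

No

An augmented twelfth is 20 semitones but a minor second is 1 semitone — different sizes.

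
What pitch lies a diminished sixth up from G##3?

Counting six letter names up from G lands on E.
A diminished sixth spans 7 semitones, so from G##3 the target pitch is E4.

E4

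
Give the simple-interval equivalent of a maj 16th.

major second

Subtracting seven from the interval number removes an octave: 16 − 14 = 2.
That makes a major sixteenth a compound major second — 2 octaves plus a major second.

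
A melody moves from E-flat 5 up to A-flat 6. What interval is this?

E to A spans four letter names (E-F-G-A), plus an octave, so the interval is some kind of eleventh.
Eb5 to Ab6 is 17 semitones, matching the perfect eleventh exactly, so the quality is perfect.
(Equivalently, a compound perfect fourth: a perfect fourth plus an octave.)

perfect eleventh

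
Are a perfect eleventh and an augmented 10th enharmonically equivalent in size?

A perfect eleventh = 17 semitones = an augmented tenth; enharmonically equal.

Yes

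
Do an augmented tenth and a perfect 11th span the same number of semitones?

Both span 17 semitones: an augmented tenth and a perfect eleventh are the same chromatic distance.

Yes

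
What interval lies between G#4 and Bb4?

diminished 3rd

G to B spans three letter names (G-A-B) — that makes it a third of some quality.
The major third is 4 semitones; here we have 2, two semitones narrower: diminished.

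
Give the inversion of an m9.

First reduce the compound minor ninth to its simple form, a minor second.
Interval numbers invert to sum to nine: 2 + 7 = 9, so a second inverts to a seventh.
And minor becomes major under inversion, so we get a major seventh.

M7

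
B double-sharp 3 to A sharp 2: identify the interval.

augmented ninth

Descending from B##3 to A#2 is the same interval as ascending A#2 to B##3.
A to B spans two letter names (A-B), plus an octave, so the interval is some kind of ninth.
A major ninth would be 14 semitones; A#2 to B##3 is 15, one semitone wider, so the interval is augmented.
(Equivalently, a compound augmented second: an augmented second plus an octave.)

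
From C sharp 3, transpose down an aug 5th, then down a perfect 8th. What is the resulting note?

Down an augmented fifth from C#3: F2 (8 semitones down).
F2 down a perfect octave → F1 (12 semitones).

F 1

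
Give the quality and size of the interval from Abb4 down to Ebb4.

Descending from Abb4 to Ebb4 is the same interval as ascending Ebb4 to Abb4.
E to A spans four letter names (E-F-G-A) — that makes it a fourth of some quality.
The perfect fourth spans 5 semitones, and Ebb4 to Abb4 is exactly 5 semitones — so this is a perfect fourth.

perfect fourth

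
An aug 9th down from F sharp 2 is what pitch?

E flat 1

The ninth's letter: F down two letter names plus an octave → E.
An augmented ninth is 15 semitones; 15 semitones down from F#2 gives Eb1.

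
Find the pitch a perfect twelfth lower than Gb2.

Cb1

Counting five letter names plus an octave down from G lands on C.
Moving 19 semitones down from Gb2 (the size of a perfect twelfth) reaches Cb1.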